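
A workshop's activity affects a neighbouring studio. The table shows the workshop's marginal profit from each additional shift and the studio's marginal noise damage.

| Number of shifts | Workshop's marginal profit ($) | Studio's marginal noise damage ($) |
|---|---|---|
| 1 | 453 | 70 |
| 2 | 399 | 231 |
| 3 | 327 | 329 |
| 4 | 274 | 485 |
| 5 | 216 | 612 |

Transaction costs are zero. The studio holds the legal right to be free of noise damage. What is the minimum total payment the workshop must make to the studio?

Efficient level: marginal profit ≥ marginal noise damage through level 2, so k* = 2.
With the studio holding the right, the workshop must at least compensate total damage at k*: 70 + 231 = 301.

$301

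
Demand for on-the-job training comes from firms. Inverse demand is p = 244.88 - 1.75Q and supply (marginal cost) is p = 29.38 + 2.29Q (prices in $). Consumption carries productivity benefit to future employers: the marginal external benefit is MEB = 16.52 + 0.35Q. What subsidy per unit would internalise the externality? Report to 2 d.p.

subsidy = $38.53 per unit

Social marginal benefit = demand + MEB = 261.40 - 1.40Q.
Set SMB = MC: 261.40 - 1.40Q = 29.38 + 2.29Q → Q* = 62.8780.
The Pigouvian subsidy equals MEB at Q*: 16.52 + 0.35×62.8780 = 38.5273.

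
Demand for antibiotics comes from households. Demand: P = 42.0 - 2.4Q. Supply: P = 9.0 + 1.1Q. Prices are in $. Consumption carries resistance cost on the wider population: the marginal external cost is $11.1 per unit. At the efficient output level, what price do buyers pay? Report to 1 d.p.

Social marginal benefit = demand − MEC = 30.9 - 2.4Q.
Set SMB = MC: 30.9 - 2.4Q = 9.0 + 1.1Q → Q* = 6.2571.
Consumer price on the demand curve at Q*: 42.0 − 2.4×6.2571 = 26.9830.

P = $27.0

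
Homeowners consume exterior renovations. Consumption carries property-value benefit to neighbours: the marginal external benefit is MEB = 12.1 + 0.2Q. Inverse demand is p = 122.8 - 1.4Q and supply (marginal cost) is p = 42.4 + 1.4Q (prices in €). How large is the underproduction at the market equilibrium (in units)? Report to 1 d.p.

6.9 units

Market equilibrium (private): 42.4 + 1.4Q = 122.8 - 1.4Q → Q_m = 28.7143.
Social marginal benefit = demand + MEB = 134.9 - 1.2Q.
Set SMB = MC: 134.9 - 1.2Q = 42.4 + 1.4Q → Q* = 35.5769.
Gap = |28.7143 − 35.5769| = 6.8626.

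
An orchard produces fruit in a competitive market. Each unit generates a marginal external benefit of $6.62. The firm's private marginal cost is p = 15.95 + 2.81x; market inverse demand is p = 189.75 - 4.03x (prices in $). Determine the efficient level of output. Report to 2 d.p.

Social marginal cost = private MC − MEB = 9.33 + 2.81x.
Set SMC = demand: 9.33 + 2.81x = 189.75 - 4.03x → x* = 26.3772.

x* = 26.38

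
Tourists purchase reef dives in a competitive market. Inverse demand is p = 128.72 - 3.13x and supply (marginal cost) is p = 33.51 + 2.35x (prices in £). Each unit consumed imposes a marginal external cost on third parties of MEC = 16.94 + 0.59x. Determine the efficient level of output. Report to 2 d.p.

x* = 12.89

Social marginal benefit = demand − MEC = 111.78 - 3.72x.
Set SMB = MC: 111.78 - 3.72x = 33.51 + 2.35x → x* = 12.8946.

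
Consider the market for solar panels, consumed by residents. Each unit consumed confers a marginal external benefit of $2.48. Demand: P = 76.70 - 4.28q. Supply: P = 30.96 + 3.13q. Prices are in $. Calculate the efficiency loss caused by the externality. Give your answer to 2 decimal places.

DWL = $0.42

Market equilibrium (private): 30.96 + 3.13q = 76.70 - 4.28q → q_m = 6.1727.
Social marginal benefit = demand + MEB = 79.18 - 4.28q.
Set SMB = MC: 79.18 - 4.28q = 30.96 + 3.13q → q* = 6.5074.
Between q* and q_m the wedge SMB − MC runs linearly from 0 to MEB(q_m), so the loss is a triangle.
DWL = ½ × 0.3347 × 2.4800 = 0.4150.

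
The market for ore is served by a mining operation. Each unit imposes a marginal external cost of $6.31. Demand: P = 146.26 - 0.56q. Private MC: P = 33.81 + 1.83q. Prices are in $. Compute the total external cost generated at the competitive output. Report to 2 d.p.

Market equilibrium (private): 33.81 + 1.83q = 146.26 - 0.56q → q_m = 47.0502.
Total external cost = MEC × q_m = 6.31 × 47.0502 = 296.8868.

$296.89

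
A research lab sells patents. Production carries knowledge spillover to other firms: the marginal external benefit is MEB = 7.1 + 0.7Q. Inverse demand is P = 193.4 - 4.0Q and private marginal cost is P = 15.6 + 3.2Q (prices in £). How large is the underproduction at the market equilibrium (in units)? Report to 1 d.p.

Market equilibrium (private): 15.6 + 3.2Q = 193.4 - 4.0Q → Q_m = 24.6944.
Social marginal cost = private MC − MEB = 8.5 + 2.5Q.
Set SMC = demand: 8.5 + 2.5Q = 193.4 - 4.0Q → Q* = 28.4462.
Gap = |24.6944 − 28.4462| = 3.7518.

3.8 units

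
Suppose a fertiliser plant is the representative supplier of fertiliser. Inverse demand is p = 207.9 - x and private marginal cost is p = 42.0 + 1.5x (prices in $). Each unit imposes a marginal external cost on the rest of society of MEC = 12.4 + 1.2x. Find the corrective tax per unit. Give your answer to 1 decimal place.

tax = $62.2 per unit

Social marginal cost = private MC + MEC = 54.4 + 2.7x.
Set SMC = demand: 54.4 + 2.7x = 207.9 - x → x* = 41.4865.
The Pigouvian tax equals MEC at x*: 12.4 + 1.2×41.4865 = 62.1838.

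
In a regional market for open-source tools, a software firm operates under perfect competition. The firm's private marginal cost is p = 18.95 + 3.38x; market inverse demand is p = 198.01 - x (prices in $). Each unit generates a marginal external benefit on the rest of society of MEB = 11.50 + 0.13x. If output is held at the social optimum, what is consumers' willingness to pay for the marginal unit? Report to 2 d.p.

P = $153.17

Social marginal cost = private MC − MEB = 7.45 + 3.25x.
Set SMC = demand: 7.45 + 3.25x = 198.01 - x → x* = 44.8376.
Consumer price on the demand curve at x*: 198.01 − 1.00×44.8376 = 153.1724.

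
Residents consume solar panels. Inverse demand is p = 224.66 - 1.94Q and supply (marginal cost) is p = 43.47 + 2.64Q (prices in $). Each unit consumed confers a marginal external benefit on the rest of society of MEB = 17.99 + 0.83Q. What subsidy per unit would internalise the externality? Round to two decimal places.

subsidy = $62.08 per unit

Social marginal benefit = demand + MEB = 242.65 - 1.11Q.
Set SMB = MC: 242.65 - 1.11Q = 43.47 + 2.64Q → Q* = 53.1147.
The Pigouvian subsidy equals MEB at Q*: 17.99 + 0.83×53.1147 = 62.0752.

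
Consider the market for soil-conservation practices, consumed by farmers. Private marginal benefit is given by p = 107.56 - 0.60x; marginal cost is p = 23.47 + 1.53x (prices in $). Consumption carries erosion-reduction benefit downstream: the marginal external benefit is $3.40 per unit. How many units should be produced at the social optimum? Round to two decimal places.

Social marginal benefit = demand + MEB = 110.96 - 0.60x.
Set SMB = MC: 110.96 - 0.60x = 23.47 + 1.53x → x* = 41.0751.

x* = 41.08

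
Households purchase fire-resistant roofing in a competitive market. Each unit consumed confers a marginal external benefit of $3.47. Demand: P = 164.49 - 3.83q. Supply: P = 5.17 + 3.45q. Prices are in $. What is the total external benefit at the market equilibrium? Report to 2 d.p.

$75.94

Market equilibrium (private): 5.17 + 3.45q = 164.49 - 3.83q → q_m = 21.8846.
Total external benefit = MEB × q_m = 3.47 × 21.8846 = 75.9396.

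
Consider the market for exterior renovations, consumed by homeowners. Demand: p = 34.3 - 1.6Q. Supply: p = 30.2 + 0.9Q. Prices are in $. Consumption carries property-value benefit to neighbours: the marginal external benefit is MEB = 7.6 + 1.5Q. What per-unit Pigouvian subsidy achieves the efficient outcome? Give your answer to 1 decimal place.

subsidy = $25.2 per unit

Social marginal benefit = demand + MEB = 41.9 - 0.1Q.
Set SMB = MC: 41.9 - 0.1Q = 30.2 + 0.9Q → Q* = 11.7000.
The Pigouvian subsidy equals MEB at Q*: 7.6 + 1.5×11.7000 = 25.1500.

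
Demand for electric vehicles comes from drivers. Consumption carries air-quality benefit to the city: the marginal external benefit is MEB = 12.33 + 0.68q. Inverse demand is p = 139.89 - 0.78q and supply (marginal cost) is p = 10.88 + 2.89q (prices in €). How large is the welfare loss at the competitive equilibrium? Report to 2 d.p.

Market equilibrium (private): 10.88 + 2.89q = 139.89 - 0.78q → q_m = 35.1526.
Social marginal benefit = demand + MEB = 152.22 - 0.10q.
Set SMB = MC: 152.22 - 0.10q = 10.88 + 2.89q → q* = 47.2709.
The welfare-loss triangle has base |q_m − q*| and height MEB(q_m) (the vertical gap between SMB and MC is zero at q* and MEB at q_m).
DWL = ½ × 12.1183 × 36.2338 = 219.5460.

DWL = €219.55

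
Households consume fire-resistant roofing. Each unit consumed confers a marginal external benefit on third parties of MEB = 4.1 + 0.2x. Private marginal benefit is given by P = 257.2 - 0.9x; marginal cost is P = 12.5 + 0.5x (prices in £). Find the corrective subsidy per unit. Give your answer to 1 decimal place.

Social marginal benefit = demand + MEB = 261.3 - 0.7x.
Set SMB = MC: 261.3 - 0.7x = 12.5 + 0.5x → x* = 207.3333.
The Pigouvian subsidy equals MEB at x*: 4.1 + 0.2×207.3333 = 45.5667.

subsidy = £45.6 per unit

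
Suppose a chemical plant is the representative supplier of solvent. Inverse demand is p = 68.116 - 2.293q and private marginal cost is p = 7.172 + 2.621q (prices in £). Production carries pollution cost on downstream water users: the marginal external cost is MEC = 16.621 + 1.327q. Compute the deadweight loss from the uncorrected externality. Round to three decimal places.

Market equilibrium (private): 7.172 + 2.621q = 68.116 - 2.293q → q_m = 12.4021.
Social marginal cost = private MC + MEC = 23.793 + 3.948q.
Set SMC = demand: 23.793 + 3.948q = 68.116 - 2.293q → q* = 7.1019.
Height of the DWL triangle at q_m is SMC(q_m) − demand(q_m) = MEC(q_m) = 33.0786.
DWL = ½ × 5.3002 × 33.0786 = 87.6616.

DWL = £87.662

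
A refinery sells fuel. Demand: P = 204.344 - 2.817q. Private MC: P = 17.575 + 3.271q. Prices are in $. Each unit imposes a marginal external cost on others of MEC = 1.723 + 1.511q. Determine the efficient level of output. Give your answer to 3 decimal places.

Social marginal cost = private MC + MEC = 19.298 + 4.782q.
Set SMC = demand: 19.298 + 4.782q = 204.344 - 2.817q → q* = 24.3514.

q* = 24.351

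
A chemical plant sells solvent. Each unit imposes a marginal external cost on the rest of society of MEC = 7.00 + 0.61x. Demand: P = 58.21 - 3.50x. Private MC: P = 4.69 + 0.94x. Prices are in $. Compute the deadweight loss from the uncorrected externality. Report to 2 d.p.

Market equilibrium (private): 4.69 + 0.94x = 58.21 - 3.50x → x_m = 12.0541.
Social marginal cost = private MC + MEC = 11.69 + 1.55x.
Set SMC = demand: 11.69 + 1.55x = 58.21 - 3.50x → x* = 9.2119.
Between x* and x_m the wedge SMC − demand runs linearly from 0 to MEC(x_m), so the loss is a triangle.
DWL = ½ × 2.8422 × 14.3530 = 20.3970.

DWL = $20.40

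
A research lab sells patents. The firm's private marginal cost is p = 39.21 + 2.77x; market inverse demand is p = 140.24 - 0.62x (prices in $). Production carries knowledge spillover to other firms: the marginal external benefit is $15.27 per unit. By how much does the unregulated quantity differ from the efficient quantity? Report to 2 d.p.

4.50 units

Market equilibrium (private): 39.21 + 2.77x = 140.24 - 0.62x → x_m = 29.8024.
Social marginal cost = private MC − MEB = 23.94 + 2.77x.
Set SMC = demand: 23.94 + 2.77x = 140.24 - 0.62x → x* = 34.3068.
Gap = |29.8024 − 34.3068| = 4.5044.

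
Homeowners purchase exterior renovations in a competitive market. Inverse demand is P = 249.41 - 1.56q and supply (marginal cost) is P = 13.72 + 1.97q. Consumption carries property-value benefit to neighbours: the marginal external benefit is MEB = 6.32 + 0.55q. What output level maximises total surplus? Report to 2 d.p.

q* = 81.21

Social marginal benefit = demand + MEB = 255.73 - 1.01q.
Set SMB = MC: 255.73 - 1.01q = 13.72 + 1.97q → q* = 81.2114.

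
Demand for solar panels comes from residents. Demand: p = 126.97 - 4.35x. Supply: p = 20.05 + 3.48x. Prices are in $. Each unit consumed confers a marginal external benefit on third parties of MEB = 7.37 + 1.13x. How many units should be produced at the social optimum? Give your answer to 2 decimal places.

x* = 17.06

Social marginal benefit = demand + MEB = 134.34 - 3.22x.
Set SMB = MC: 134.34 - 3.22x = 20.05 + 3.48x → x* = 17.0582.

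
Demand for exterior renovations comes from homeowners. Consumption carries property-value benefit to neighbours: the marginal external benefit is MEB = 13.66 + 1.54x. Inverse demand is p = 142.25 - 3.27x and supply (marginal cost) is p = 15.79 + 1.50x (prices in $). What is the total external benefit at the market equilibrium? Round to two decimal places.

$903.35

Market equilibrium (private): 15.79 + 1.50x = 142.25 - 3.27x → x_m = 26.5115.
Total external benefit = ∫₀^{x_m} (13.66 + 1.54x) dx = 13.66×26.5115 + ½×1.54×26.5115² = 903.3490.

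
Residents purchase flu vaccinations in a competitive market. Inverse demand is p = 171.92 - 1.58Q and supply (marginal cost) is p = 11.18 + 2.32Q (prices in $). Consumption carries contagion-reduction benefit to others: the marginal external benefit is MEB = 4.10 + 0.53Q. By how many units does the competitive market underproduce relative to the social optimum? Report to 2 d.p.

7.70 units

Market equilibrium (private): 11.18 + 2.32Q = 171.92 - 1.58Q → Q_m = 41.2154.
Social marginal benefit = demand + MEB = 176.02 - 1.05Q.
Set SMB = MC: 176.02 - 1.05Q = 11.18 + 2.32Q → Q* = 48.9139.
Gap = |41.2154 − 48.9139| = 7.6985.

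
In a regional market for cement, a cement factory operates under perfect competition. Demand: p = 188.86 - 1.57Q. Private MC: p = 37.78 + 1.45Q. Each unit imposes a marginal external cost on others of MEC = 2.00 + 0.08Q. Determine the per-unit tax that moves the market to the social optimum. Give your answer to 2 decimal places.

Social marginal cost = private MC + MEC = 39.78 + 1.53Q.
Set SMC = demand: 39.78 + 1.53Q = 188.86 - 1.57Q → Q* = 48.0903.
The Pigouvian tax equals MEC at Q*: 2.00 + 0.08×48.0903 = 5.8472.

tax = 5.85 per unit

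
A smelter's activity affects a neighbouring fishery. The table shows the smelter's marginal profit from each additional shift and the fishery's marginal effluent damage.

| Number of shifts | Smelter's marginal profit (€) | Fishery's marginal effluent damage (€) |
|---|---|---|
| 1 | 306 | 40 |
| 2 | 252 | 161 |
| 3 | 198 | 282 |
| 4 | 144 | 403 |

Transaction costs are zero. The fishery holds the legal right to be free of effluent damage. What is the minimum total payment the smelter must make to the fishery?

€201

Efficient level: marginal profit ≥ marginal effluent damage through level 2, so k* = 2.
With the fishery holding the right, the smelter must at least compensate total damage at k*: 40 + 161 = 201.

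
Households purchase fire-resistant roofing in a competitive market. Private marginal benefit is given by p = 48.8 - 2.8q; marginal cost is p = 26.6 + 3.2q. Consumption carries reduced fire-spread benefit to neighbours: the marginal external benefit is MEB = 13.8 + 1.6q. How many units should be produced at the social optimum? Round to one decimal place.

Social marginal benefit = demand + MEB = 62.6 - 1.2q.
Set SMB = MC: 62.6 - 1.2q = 26.6 + 3.2q → q* = 8.1818.

q* = 8.2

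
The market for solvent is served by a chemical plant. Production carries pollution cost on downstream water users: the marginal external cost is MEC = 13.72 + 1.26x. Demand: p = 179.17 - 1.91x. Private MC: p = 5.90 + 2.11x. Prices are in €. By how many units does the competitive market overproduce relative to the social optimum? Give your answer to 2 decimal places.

12.88 units

Market equilibrium (private): 5.90 + 2.11x = 179.17 - 1.91x → x_m = 43.1020.
Social marginal cost = private MC + MEC = 19.62 + 3.37x.
Set SMC = demand: 19.62 + 3.37x = 179.17 - 1.91x → x* = 30.2178.
Gap = |43.1020 − 30.2178| = 12.8842.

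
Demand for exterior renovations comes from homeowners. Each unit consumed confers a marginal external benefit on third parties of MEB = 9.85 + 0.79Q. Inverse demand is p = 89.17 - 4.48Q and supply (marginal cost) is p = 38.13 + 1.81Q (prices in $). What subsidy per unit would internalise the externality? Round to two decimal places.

subsidy = $18.60 per unit

Social marginal benefit = demand + MEB = 99.02 - 3.69Q.
Set SMB = MC: 99.02 - 3.69Q = 38.13 + 1.81Q → Q* = 11.0709.
The Pigouvian subsidy equals MEB at Q*: 9.85 + 0.79×11.0709 = 18.5960.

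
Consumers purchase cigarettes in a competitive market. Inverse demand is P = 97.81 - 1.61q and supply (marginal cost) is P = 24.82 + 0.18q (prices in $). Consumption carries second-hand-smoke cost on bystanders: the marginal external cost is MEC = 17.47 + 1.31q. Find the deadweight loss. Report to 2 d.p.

DWL = $810.48

Market equilibrium (private): 24.82 + 0.18q = 97.81 - 1.61q → q_m = 40.7765.
Social marginal benefit = demand − MEC = 80.34 - 2.92q.
Set SMB = MC: 80.34 - 2.92q = 24.82 + 0.18q → q* = 17.9097.
The welfare-loss triangle has base |q_m − q*| and height MEC(q_m) (the vertical gap between SMB and MC is zero at q* and MEC at q_m).
DWL = ½ × 22.8668 × 70.8873 = 810.4829.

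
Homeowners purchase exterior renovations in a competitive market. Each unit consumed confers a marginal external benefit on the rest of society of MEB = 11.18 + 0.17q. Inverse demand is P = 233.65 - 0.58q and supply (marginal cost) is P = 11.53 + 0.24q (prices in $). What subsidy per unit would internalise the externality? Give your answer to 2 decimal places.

Social marginal benefit = demand + MEB = 244.83 - 0.41q.
Set SMB = MC: 244.83 - 0.41q = 11.53 + 0.24q → q* = 358.9231.
The Pigouvian subsidy equals MEB at q*: 11.18 + 0.17×358.9231 = 72.1969.

subsidy = $72.20 per unit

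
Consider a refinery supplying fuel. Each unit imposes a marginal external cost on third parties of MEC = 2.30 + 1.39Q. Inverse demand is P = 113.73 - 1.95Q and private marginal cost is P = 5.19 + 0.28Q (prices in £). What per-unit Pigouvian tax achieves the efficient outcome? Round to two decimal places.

tax = £43.09 per unit

Social marginal cost = private MC + MEC = 7.49 + 1.67Q.
Set SMC = demand: 7.49 + 1.67Q = 113.73 - 1.95Q → Q* = 29.3481.
The Pigouvian tax equals MEC at Q*: 2.30 + 1.39×29.3481 = 43.0939.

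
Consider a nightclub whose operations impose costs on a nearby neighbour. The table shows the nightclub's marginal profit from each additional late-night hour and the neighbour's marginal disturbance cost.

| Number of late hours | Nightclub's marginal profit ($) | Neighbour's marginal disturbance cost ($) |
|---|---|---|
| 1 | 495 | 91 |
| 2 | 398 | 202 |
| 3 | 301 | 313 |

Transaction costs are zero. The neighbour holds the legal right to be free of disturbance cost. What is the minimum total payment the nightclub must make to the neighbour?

Efficient level: marginal profit ≥ marginal disturbance cost through level 2, so k* = 2.
With the neighbour holding the right, the nightclub must at least compensate total damage at k*: 91 + 202 = 293.

$293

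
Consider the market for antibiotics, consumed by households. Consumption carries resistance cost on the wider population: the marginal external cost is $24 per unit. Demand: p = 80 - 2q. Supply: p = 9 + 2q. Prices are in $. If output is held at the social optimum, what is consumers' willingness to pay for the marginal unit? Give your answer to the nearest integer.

Social marginal benefit = demand − MEC = 56 - 2q.
Set SMB = MC: 56 - 2q = 9 + 2q → q* = 11.7500.
Consumer price on the demand curve at q*: 80 − 2×11.7500 = 56.5000.

P = $57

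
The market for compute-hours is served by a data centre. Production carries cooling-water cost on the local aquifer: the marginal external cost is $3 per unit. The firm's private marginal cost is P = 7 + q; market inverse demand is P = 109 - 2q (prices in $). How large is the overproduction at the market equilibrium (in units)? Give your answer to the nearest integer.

Market equilibrium (private): 7 + q = 109 - 2q → q_m = 34.0000.
Social marginal cost = private MC + MEC = 10 + q.
Set SMC = demand: 10 + q = 109 - 2q → q* = 33.0000.
Gap = |34.0000 − 33.0000| = 1.0000.

1 units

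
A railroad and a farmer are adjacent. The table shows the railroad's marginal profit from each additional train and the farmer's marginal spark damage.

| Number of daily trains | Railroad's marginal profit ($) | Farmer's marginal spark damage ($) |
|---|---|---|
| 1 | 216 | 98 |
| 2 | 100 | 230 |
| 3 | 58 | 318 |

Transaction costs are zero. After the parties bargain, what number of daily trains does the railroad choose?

Bargaining reaches the level where marginal profit last exceeds marginal spark damage.
That holds through level 1 (216 ≥ 98) but not at 2 (100 < 230).

1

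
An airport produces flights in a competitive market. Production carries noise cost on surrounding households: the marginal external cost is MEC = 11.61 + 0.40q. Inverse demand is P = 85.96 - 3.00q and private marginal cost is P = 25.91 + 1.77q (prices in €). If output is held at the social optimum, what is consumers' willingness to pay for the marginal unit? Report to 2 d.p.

P = €57.85

Social marginal cost = private MC + MEC = 37.52 + 2.17q.
Set SMC = demand: 37.52 + 2.17q = 85.96 - 3.00q → q* = 9.3694.
Consumer price on the demand curve at q*: 85.96 − 3.00×9.3694 = 57.8518.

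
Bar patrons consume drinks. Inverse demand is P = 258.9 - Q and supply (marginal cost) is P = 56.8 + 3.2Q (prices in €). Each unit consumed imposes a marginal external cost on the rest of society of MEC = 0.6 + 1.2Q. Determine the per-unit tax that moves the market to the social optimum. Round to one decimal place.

tax = €45.4 per unit

Social marginal benefit = demand − MEC = 258.3 - 2.2Q.
Set SMB = MC: 258.3 - 2.2Q = 56.8 + 3.2Q → Q* = 37.3148.
The Pigouvian tax equals MEC at Q*: 0.6 + 1.2×37.3148 = 45.3778.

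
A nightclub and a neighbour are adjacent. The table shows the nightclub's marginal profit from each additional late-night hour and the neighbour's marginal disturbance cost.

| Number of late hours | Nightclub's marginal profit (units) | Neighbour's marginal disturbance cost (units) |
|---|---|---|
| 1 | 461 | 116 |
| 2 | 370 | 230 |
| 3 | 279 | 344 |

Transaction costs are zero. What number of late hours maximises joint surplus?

2

Bargaining reaches the level where marginal profit last exceeds marginal disturbance cost.
That holds through level 2 (370 ≥ 230) but not at 3 (279 < 344).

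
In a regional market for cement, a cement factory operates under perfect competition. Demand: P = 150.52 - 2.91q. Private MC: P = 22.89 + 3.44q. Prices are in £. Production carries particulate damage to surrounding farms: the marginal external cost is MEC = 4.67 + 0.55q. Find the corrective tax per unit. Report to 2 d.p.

Social marginal cost = private MC + MEC = 27.56 + 3.99q.
Set SMC = demand: 27.56 + 3.99q = 150.52 - 2.91q → q* = 17.8203.
The Pigouvian tax equals MEC at q*: 4.67 + 0.55×17.8203 = 14.4712.

tax = £14.47 per unit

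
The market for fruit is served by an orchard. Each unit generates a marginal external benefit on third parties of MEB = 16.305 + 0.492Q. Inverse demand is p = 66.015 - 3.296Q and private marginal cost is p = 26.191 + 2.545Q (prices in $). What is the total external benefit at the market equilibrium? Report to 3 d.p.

$122.603

Market equilibrium (private): 26.191 + 2.545Q = 66.015 - 3.296Q → Q_m = 6.8180.
Total external benefit = ∫₀^{Q_m} (16.305 + 0.492Q) dQ = 16.305×6.8180 + ½×0.492×6.8180² = 122.6028.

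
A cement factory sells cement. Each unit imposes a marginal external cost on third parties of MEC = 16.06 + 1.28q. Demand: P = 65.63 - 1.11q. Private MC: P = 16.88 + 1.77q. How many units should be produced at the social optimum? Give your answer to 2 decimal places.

q* = 7.86

Social marginal cost = private MC + MEC = 32.94 + 3.05q.
Set SMC = demand: 32.94 + 3.05q = 65.63 - 1.11q → q* = 7.8582.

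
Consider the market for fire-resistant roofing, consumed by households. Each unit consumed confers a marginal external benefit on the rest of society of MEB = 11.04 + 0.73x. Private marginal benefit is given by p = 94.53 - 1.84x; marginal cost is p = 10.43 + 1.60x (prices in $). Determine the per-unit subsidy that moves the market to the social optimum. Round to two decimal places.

Social marginal benefit = demand + MEB = 105.57 - 1.11x.
Set SMB = MC: 105.57 - 1.11x = 10.43 + 1.60x → x* = 35.1070.
The Pigouvian subsidy equals MEB at x*: 11.04 + 0.73×35.1070 = 36.6681.

subsidy = $36.67 per unit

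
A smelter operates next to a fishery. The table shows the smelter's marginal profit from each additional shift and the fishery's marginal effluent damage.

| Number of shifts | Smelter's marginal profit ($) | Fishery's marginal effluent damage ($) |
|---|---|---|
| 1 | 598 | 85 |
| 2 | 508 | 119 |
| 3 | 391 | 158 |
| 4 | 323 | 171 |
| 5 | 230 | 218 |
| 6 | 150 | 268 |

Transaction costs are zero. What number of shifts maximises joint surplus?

5

Bargaining reaches the level where marginal profit last exceeds marginal effluent damage.
That holds through level 5 (230 ≥ 218) but not at 6 (150 < 268).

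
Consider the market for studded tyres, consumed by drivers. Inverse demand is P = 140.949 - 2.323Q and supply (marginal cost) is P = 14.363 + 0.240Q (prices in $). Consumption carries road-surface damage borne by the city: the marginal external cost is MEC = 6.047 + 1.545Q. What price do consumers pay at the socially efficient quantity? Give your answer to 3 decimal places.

Social marginal benefit = demand − MEC = 134.902 - 3.868Q.
Set SMB = MC: 134.902 - 3.868Q = 14.363 + 0.240Q → Q* = 29.3425.
Consumer price on the demand curve at Q*: 140.949 − 2.323×29.3425 = 72.7864.

P = $72.786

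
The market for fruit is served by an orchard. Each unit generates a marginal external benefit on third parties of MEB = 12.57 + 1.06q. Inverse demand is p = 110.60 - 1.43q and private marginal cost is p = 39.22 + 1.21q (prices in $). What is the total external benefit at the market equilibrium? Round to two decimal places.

$727.32

Market equilibrium (private): 39.22 + 1.21q = 110.60 - 1.43q → q_m = 27.0379.
Total external benefit = ∫₀^{q_m} (12.57 + 1.06q) dq = 12.57×27.0379 + ½×1.06×27.0379² = 727.3219.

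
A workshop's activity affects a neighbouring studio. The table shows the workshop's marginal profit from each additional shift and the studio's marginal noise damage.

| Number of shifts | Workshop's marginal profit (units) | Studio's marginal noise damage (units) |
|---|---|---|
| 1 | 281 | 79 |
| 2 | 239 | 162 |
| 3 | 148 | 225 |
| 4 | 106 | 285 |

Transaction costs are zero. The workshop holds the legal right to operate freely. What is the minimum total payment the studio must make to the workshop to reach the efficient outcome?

254

Left alone the workshop would choose level 4 (marginal profit stays positive).
Efficient level: k* = 2 (marginal profit ≥ marginal noise damage through 2).
The studio must at least cover the workshop's forgone profit from cutting 4→2: 148 + 106 = 254.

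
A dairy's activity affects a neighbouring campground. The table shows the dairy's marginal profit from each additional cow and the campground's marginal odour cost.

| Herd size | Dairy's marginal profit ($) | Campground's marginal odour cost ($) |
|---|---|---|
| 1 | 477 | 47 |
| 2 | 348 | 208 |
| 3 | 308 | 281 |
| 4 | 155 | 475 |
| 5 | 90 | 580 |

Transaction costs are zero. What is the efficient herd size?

3

Bargaining reaches the level where marginal profit last exceeds marginal odour cost.
That holds through level 3 (308 ≥ 281) but not at 4 (155 < 475).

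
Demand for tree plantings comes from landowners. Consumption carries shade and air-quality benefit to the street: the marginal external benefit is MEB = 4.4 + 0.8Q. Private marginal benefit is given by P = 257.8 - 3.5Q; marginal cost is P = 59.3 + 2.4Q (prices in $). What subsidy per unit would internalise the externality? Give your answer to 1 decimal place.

subsidy = $36.2 per unit

Social marginal benefit = demand + MEB = 262.2 - 2.7Q.
Set SMB = MC: 262.2 - 2.7Q = 59.3 + 2.4Q → Q* = 39.7843.
The Pigouvian subsidy equals MEB at Q*: 4.4 + 0.8×39.7843 = 36.2274.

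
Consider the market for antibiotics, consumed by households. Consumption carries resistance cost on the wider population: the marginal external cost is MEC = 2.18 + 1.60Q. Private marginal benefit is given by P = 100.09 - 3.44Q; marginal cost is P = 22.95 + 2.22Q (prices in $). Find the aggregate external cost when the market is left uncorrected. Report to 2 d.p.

$178.31

Market equilibrium (private): 22.95 + 2.22Q = 100.09 - 3.44Q → Q_m = 13.6290.
Total external cost = ∫₀^{Q_m} (2.18 + 1.60Q) dQ = 2.18×13.6290 + ½×1.60×13.6290² = 178.3109.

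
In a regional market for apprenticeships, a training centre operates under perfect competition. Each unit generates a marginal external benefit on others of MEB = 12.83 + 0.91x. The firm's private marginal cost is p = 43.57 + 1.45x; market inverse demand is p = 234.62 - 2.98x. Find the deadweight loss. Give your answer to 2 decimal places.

DWL = 385.20

Market equilibrium (private): 43.57 + 1.45x = 234.62 - 2.98x → x_m = 43.1264.
Social marginal cost = private MC − MEB = 30.74 + 0.54x.
Set SMC = demand: 30.74 + 0.54x = 234.62 - 2.98x → x* = 57.9205.
The loss is the area between SMC and demand from x* to x_m; with linear curves that's a triangle of height MEB(x_m).
DWL = ½ × 14.7941 × 52.0750 = 385.2014.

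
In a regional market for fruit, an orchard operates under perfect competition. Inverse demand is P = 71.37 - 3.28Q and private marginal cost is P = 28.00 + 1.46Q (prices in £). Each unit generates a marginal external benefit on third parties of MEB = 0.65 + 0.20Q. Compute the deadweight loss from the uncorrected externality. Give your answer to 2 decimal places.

DWL = £0.68

Market equilibrium (private): 28.00 + 1.46Q = 71.37 - 3.28Q → Q_m = 9.1498.
Social marginal cost = private MC − MEB = 27.35 + 1.26Q.
Set SMC = demand: 27.35 + 1.26Q = 71.37 - 3.28Q → Q* = 9.6960.
Between Q* and Q_m the wedge demand − SMC runs linearly from 0 to MEB(Q_m), so the loss is a triangle.
DWL = ½ × 0.5462 × 2.4800 = 0.6773.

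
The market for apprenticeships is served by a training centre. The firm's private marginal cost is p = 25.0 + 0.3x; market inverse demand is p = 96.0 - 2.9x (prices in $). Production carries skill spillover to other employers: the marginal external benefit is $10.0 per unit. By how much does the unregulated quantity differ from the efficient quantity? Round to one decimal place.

3.1 units

Market equilibrium (private): 25.0 + 0.3x = 96.0 - 2.9x → x_m = 22.1875.
Social marginal cost = private MC − MEB = 15.0 + 0.3x.
Set SMC = demand: 15.0 + 0.3x = 96.0 - 2.9x → x* = 25.3125.
Gap = |22.1875 − 25.3125| = 3.1250.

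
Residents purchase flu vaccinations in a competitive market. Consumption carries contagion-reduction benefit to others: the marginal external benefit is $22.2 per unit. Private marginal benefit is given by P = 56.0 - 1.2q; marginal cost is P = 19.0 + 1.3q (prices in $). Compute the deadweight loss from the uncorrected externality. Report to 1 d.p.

Market equilibrium (private): 19.0 + 1.3q = 56.0 - 1.2q → q_m = 14.8000.
Social marginal benefit = demand + MEB = 78.2 - 1.2q.
Set SMB = MC: 78.2 - 1.2q = 19.0 + 1.3q → q* = 23.6800.
Height of the DWL triangle at q_m is SMB(q_m) − MC(q_m) = MEB(q_m) = 22.2000.
DWL = ½ × 8.8800 × 22.2000 = 98.5680.

DWL = $98.6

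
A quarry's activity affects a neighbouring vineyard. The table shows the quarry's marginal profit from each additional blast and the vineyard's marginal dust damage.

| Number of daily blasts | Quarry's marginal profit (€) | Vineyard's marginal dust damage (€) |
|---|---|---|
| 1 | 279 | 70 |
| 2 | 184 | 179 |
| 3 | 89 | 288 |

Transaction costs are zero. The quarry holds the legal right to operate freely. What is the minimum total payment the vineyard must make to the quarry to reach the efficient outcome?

Left alone the quarry would choose level 3 (marginal profit stays positive).
Efficient level: k* = 2 (marginal profit ≥ marginal dust damage through 2).
The vineyard must at least cover the quarry's forgone profit from cutting 3→2: 89 = 89.

€89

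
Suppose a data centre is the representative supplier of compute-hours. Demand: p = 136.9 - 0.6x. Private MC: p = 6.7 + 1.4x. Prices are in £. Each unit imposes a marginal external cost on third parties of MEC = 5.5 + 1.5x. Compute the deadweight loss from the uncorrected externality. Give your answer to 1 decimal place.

DWL = £1520.0

Market equilibrium (private): 6.7 + 1.4x = 136.9 - 0.6x → x_m = 65.1000.
Social marginal cost = private MC + MEC = 12.2 + 2.9x.
Set SMC = demand: 12.2 + 2.9x = 136.9 - 0.6x → x* = 35.6286.
Between x* and x_m the wedge SMC − demand runs linearly from 0 to MEC(x_m), so the loss is a triangle.
DWL = ½ × 29.4714 × 103.1500 = 1519.9875.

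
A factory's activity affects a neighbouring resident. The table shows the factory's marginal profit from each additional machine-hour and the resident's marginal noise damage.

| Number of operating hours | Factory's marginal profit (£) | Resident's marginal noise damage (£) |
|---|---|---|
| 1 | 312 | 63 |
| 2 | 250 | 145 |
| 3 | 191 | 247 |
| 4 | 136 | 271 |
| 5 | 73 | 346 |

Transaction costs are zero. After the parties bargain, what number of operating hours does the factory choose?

2

Bargaining reaches the level where marginal profit last exceeds marginal noise damage.
That holds through level 2 (250 ≥ 145) but not at 3 (191 < 247).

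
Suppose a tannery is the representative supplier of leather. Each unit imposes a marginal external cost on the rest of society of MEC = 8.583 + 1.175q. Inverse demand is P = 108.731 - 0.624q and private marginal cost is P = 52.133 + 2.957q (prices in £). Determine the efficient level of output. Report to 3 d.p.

q* = 10.096

Social marginal cost = private MC + MEC = 60.716 + 4.132q.
Set SMC = demand: 60.716 + 4.132q = 108.731 - 0.624q → q* = 10.0957.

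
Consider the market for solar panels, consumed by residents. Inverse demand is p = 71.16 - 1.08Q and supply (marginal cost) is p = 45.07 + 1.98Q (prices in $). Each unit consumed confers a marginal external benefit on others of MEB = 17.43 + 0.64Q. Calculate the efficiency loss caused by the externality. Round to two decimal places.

Market equilibrium (private): 45.07 + 1.98Q = 71.16 - 1.08Q → Q_m = 8.5261.
Social marginal benefit = demand + MEB = 88.59 - 0.44Q.
Set SMB = MC: 88.59 - 0.44Q = 45.07 + 1.98Q → Q* = 17.9835.
Between Q* and Q_m the wedge SMB − MC runs linearly from 0 to MEB(Q_m), so the loss is a triangle.
DWL = ½ × 9.4574 × 22.8867 = 108.2243.

DWL = $108.22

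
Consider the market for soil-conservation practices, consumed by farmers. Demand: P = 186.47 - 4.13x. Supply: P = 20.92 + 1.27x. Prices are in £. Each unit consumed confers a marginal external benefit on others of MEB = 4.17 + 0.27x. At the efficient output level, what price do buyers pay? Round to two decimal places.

Social marginal benefit = demand + MEB = 190.64 - 3.86x.
Set SMB = MC: 190.64 - 3.86x = 20.92 + 1.27x → x* = 33.0838.
Consumer price on the demand curve at x*: 186.47 − 4.13×33.0838 = 49.8339.

P = £49.83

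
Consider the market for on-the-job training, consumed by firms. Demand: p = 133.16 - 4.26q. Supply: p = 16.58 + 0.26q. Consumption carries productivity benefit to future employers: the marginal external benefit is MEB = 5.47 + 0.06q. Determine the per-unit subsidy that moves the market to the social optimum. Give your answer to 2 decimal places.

Social marginal benefit = demand + MEB = 138.63 - 4.20q.
Set SMB = MC: 138.63 - 4.20q = 16.58 + 0.26q → q* = 27.3655.
The Pigouvian subsidy equals MEB at q*: 5.47 + 0.06×27.3655 = 7.1119.

subsidy = 7.11 per unit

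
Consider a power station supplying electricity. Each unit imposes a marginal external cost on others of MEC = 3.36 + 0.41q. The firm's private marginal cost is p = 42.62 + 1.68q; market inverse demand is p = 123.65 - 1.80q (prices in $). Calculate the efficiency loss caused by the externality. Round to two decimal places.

DWL = $21.41

Market equilibrium (private): 42.62 + 1.68q = 123.65 - 1.80q → q_m = 23.2845.
Social marginal cost = private MC + MEC = 45.98 + 2.09q.
Set SMC = demand: 45.98 + 2.09q = 123.65 - 1.80q → q* = 19.9666.
The loss is the area between SMC and demand from q* to q_m; with linear curves that's a triangle of height MEC(q_m).
DWL = ½ × 3.3179 × 12.9066 = 21.4114.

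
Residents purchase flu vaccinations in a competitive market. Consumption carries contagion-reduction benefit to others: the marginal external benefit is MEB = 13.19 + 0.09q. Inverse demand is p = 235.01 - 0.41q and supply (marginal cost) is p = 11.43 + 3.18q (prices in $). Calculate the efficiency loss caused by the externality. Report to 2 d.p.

Market equilibrium (private): 11.43 + 3.18q = 235.01 - 0.41q → q_m = 62.2786.
Social marginal benefit = demand + MEB = 248.20 - 0.32q.
Set SMB = MC: 248.20 - 0.32q = 11.43 + 3.18q → q* = 67.6486.
Height of the DWL triangle at q_m is SMB(q_m) − MC(q_m) = MEB(q_m) = 18.7951.
DWL = ½ × 5.3700 × 18.7951 = 50.4648.

DWL = $50.46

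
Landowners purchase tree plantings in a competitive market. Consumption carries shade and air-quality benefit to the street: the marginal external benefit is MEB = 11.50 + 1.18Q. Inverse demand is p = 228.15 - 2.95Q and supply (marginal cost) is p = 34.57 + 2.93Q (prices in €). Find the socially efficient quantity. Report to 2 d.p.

Social marginal benefit = demand + MEB = 239.65 - 1.77Q.
Set SMB = MC: 239.65 - 1.77Q = 34.57 + 2.93Q → Q* = 43.6340.

Q* = 43.63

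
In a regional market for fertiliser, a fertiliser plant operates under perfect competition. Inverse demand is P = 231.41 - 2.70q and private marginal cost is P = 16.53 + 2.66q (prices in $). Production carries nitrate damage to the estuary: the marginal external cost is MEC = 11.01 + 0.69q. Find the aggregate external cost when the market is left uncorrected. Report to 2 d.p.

$995.86

Market equilibrium (private): 16.53 + 2.66q = 231.41 - 2.70q → q_m = 40.0896.
Total external cost = ∫₀^{q_m} (11.01 + 0.69q) dq = 11.01×40.0896 + ½×0.69×40.0896² = 995.8622.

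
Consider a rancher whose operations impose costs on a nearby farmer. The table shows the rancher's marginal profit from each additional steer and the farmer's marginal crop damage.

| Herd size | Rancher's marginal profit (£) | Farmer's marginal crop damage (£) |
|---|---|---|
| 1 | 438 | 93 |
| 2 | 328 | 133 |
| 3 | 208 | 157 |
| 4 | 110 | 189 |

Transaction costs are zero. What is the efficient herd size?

Bargaining reaches the level where marginal profit last exceeds marginal crop damage.
That holds through level 3 (208 ≥ 157) but not at 4 (110 < 189).

3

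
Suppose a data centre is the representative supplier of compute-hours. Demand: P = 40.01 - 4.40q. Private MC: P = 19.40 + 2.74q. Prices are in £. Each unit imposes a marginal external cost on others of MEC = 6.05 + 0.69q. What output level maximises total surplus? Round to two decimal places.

Social marginal cost = private MC + MEC = 25.45 + 3.43q.
Set SMC = demand: 25.45 + 3.43q = 40.01 - 4.40q → q* = 1.8595.

q* = 1.86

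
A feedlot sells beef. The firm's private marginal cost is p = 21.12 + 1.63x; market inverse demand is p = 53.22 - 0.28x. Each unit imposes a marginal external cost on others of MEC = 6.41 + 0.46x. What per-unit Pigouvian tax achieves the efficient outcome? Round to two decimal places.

tax = 11.40 per unit

Social marginal cost = private MC + MEC = 27.53 + 2.09x.
Set SMC = demand: 27.53 + 2.09x = 53.22 - 0.28x → x* = 10.8397.
The Pigouvian tax equals MEC at x*: 6.41 + 0.46×10.8397 = 11.3963.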